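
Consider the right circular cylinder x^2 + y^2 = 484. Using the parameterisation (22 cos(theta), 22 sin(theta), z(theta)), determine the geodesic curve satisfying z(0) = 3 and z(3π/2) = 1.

Parameterise the cylinder of radius R = 22 as
    r(θ) = (22 cos θ, 22 sin θ, z(θ)).
The arc-length element is
    ds = sqrt(484 + (dz/dθ)^2) dθ,
so the Lagrangian is L = sqrt(484 + z'^2).
L depends on z' only, not on z or θ, so ∂L/∂z = 0 and
    ∂L/∂z' = z' / sqrt(484 + z'^2).
The Euler-Lagrange equation gives
    d/dθ( z' / sqrt(484 + z'^2) ) = 0,
so z' is constant. Integrating once:
    z(θ) = a θ + b,
a helix on the cylinder (a straight line when the cylinder is unrolled). The constants a, b are determined by the endpoint conditions.
With endpoint conditions z(0) = 3 and z(3π/2) = 1: from z(0) = b we get b = 3, and a·3π/2 + 3 = 1 gives a = -4/(3π), so
    z(θ) = (-4/(3π)) θ + 3.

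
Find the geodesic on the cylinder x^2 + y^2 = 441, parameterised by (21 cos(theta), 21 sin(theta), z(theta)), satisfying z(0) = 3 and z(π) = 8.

Parameterise the cylinder of radius R = 21 as
    r(θ) = (21 cos θ, 21 sin θ, z(θ)).
The arc-length element is
    ds = sqrt(441 + (dz/dθ)^2) dθ,
so the Lagrangian is L = sqrt(441 + z'^2).
L depends on z' only, not on z or θ, so ∂L/∂z = 0 and
    ∂L/∂z' = z' / sqrt(441 + z'^2).
The Euler-Lagrange equation gives
    d/dθ( z' / sqrt(441 + z'^2) ) = 0,
so z' is constant. Integrating once:
    z(θ) = a θ + b,
a helix on the cylinder (a straight line when the cylinder is unrolled). The constants a, b are determined by the endpoint conditions.
With endpoint conditions z(0) = 3 and z(π) = 8: from z(0) = b we get b = 3, and a·π + 3 = 8 gives a = 5/π, so
    z(θ) = (5/π) θ + 3.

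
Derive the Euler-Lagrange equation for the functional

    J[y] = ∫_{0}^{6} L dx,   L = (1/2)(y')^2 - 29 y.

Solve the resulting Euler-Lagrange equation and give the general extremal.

The Lagrangian is L = (1/2)(y')^2 - 29 y.
∂L/∂y = -29.
∂L/∂y' = y'.
The Euler-Lagrange equation d/dx(∂L/∂y') − ∂L/∂y = 0 becomes:
    y'' + 29 = 0
General solution: y(x) = -(29/2) x^2 + A x + B, where A and B are arbitrary constants fixed by the endpoint conditions.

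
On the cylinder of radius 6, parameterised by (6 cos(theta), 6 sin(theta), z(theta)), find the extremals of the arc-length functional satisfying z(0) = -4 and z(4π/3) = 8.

Parameterise the cylinder of radius R = 6 as
    r(θ) = (6 cos θ, 6 sin θ, z(θ)).
The arc-length element is
    ds = sqrt(36 + (dz/dθ)^2) dθ,
so the Lagrangian is L = sqrt(36 + z'^2).
L depends on z' only, not on z or θ, so ∂L/∂z = 0 and
    ∂L/∂z' = z' / sqrt(36 + z'^2).
The Euler-Lagrange equation gives
    d/dθ( z' / sqrt(36 + z'^2) ) = 0,
so z' is constant. Integrating once:
    z(θ) = a θ + b,
a helix on the cylinder (a straight line when the cylinder is unrolled). The constants a, b are determined by the endpoint conditions.
With endpoint conditions z(0) = -4 and z(4π/3) = 8: from z(0) = b we get b = -4, and a·4π/3 + -4 = 8 gives a = 9/π, so
    z(θ) = (9/π) θ − 4.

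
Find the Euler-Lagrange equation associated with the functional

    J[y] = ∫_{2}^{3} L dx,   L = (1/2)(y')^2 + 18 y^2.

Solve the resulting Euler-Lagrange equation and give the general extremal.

The Lagrangian is L = (1/2)(y')^2 + 18 y^2.
∂L/∂y = 36y.
∂L/∂y' = y'.
The Euler-Lagrange equation d/dx(∂L/∂y') − ∂L/∂y = 0 becomes:
    y'' - 36 y = 0
General solution: y(x) = A e^(6x) + B e^(-6x), where A and B are arbitrary constants fixed by the endpoint conditions.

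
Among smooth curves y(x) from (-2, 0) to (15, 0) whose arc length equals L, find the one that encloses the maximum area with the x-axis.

Set up the augmented Lagrangian using a multiplier λ for the length constraint:
    F(y, y') = y − λ sqrt(1 + y'^2).
F has no explicit x dependence, so the Beltrami identity yields a first integral
    F − y' ∂F/∂y' = C.
Compute ∂F/∂y' = −λ y' / sqrt(1 + y'^2). Then
    y − λ sqrt(1 + y'^2) + λ y'^2 / sqrt(1 + y'^2) = C
    ⇒  y − λ / sqrt(1 + y'^2) = C.
Solving for y' and integrating gives
    (x − a)^2 + (y − b)^2 = λ^2,
a circular arc of radius λ. The constants a, b are determined by the endpoint conditions y(-2) = y(15) = 0, and λ is fixed implicitly by the length constraint
    ∫_{-2}^{15} sqrt(1 + y'^2) dx = L.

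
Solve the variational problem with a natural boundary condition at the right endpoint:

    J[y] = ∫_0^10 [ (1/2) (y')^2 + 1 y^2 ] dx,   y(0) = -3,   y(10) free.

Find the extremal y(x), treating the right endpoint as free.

The Lagrangian L = (1/2) (y')^2 + 1 y^2 gives
    ∂L/∂y = 2 y,   ∂L/∂y' = y'.
Euler-Lagrange: y'' − 2 y = 0.
With k = sqrt(2), the general solution is
    y(x) = A cosh(sqrt(2) x) + B sinh(sqrt(2) x).
Fixed left endpoint y(0) = -3 ⇒ A = -3.
The right endpoint x = 10 is free, so the natural (transversality) condition is ∂L/∂y' |_{x=10} = 0, i.e. y'(10) = 0.
Compute y'(x) = A k sinh(k x) + B k cosh(k x), so
    y'(10) = A k sinh(k·10) + B k cosh(k·10) = 0
    ⇒ B = −A tanh(k·10) = 3 tanh(sqrt(2)·10).
Therefore the extremal is
    y(x) = −3 cosh(sqrt(2) x) + 3 tanh(sqrt(2)·10) sinh(sqrt(2) x).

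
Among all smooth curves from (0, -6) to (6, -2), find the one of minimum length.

Arc-length functional: J[y] = ∫ sqrt(1 + (y')^2) dx.
Lagrangian L = sqrt(1 + (y')^2) has no explicit y dependence, so ∂L/∂y = 0 and the Euler-Lagrange equation gives
    d/dx( y' / sqrt(1 + (y')^2) ) = 0  ⇒  y' / sqrt(1 + (y')^2) = const.
Hence y' is constant, so y(x) is affine.
Fitting the endpoints (0, -6) and (6, -2):
    slope m = ((-2) − (-6)) / (6 − 0) = 2/3,
    intercept c = (-6) − m·0 = -6.
Extremal: y(x) = (2/3) x - 6.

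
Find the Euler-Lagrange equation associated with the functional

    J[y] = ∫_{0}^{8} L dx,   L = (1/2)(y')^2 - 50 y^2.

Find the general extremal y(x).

The Lagrangian is L = (1/2)(y')^2 - 50 y^2.
∂L/∂y = -100y.
∂L/∂y' = y'.
The Euler-Lagrange equation d/dx(∂L/∂y') − ∂L/∂y = 0 becomes:
    y'' + 100 y = 0
General solution: y(x) = A sin(10x) + B cos(10x), where A and B are arbitrary constants fixed by the endpoint conditions.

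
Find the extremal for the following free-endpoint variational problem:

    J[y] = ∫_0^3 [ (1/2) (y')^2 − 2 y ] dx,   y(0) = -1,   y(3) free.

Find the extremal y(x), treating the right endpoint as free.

The Lagrangian L = (1/2) (y')^2 − 2 y gives
    ∂L/∂y = −2,   ∂L/∂y' = y'.
Euler-Lagrange: d/dx(y') − (−2) = 0, i.e. y'' + 2 = 0, so
    y(x) = −(2/2) x^2 + C1 x + C2.
Fixed left endpoint y(0) = -1 ⇒ C2 = -1.
The right endpoint x = 3 is free, so the natural (transversality) condition is ∂L/∂y' |_{x=3} = 0, i.e. y'(3) = 0.
Compute y'(x) = −2 x + C1, so y'(3) = −6 + C1 = 0 ⇒ C1 = 6.
Therefore the extremal is
    y(x) = −x^2 + 6 x − 1.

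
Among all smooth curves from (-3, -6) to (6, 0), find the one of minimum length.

Arc-length functional: J[y] = ∫ sqrt(1 + (y')^2) dx.
Lagrangian L = sqrt(1 + (y')^2) has no explicit y dependence, so ∂L/∂y = 0 and the Euler-Lagrange equation gives
    d/dx( y' / sqrt(1 + (y')^2) ) = 0  ⇒  y' / sqrt(1 + (y')^2) = const.
Hence y' is constant, so y(x) is affine.
Fitting the endpoints (-3, -6) and (6, 0):
    slope m = (0 − (-6)) / (6 − (-3)) = 2/3,
    intercept c = (-6) − m·(-3) = -4.
Extremal: y(x) = (2/3) x - 4.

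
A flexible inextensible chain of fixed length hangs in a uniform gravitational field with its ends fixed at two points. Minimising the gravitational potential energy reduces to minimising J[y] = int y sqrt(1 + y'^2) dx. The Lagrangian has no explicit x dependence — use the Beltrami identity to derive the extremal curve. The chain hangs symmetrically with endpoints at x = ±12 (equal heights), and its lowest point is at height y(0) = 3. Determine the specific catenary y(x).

The Lagrangian L(y, y') = y sqrt(1 + y'^2) has no explicit x dependence, so the Beltrami identity applies:
    L − y' ∂L/∂y' = C.
Compute ∂L/∂y' = y · y' / sqrt(1 + y'^2). Then
    L − y' ∂L/∂y'
    = y sqrt(1 + y'^2) − y · y'^2 / sqrt(1 + y'^2)
    = y (1 + y'^2 − y'^2) / sqrt(1 + y'^2)
    = y / sqrt(1 + y'^2) = C.
Squaring gives y^2 = C^2 (1 + y'^2), i.e.
    y'^2 = y^2 / C^2 − 1.
Separating variables,
    dy / sqrt(y^2 − C^2) = dx / C,
and integrating gives arccosh(y / C) = (x − a)/C, so
    y(x) = C cosh((x − a)/C),
the catenary. The constants C and a are fixed by the two endpoint conditions (and, for the hanging-chain problem, the length constraint selects C).
Now fit the given data. The endpoints x = ±12 are symmetric at equal height, so the catenary is even about its minimum: a = 0 and y(x) = C cosh(x/C). The lowest point is y(0) = C cosh(0) = C, and we are told y(0) = 3, so C = 3. Therefore
    y(x) = 3 cosh(x/3),
and at the endpoints
    y(±12) = 3 cosh(12/3).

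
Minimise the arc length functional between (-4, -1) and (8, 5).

Arc-length functional: J[y] = ∫ sqrt(1 + (y')^2) dx.
Lagrangian L = sqrt(1 + (y')^2) has no explicit y dependence, so ∂L/∂y = 0 and the Euler-Lagrange equation gives
    d/dx( y' / sqrt(1 + (y')^2) ) = 0  ⇒  y' / sqrt(1 + (y')^2) = const.
Hence y' is constant, so y(x) is affine.
Fitting the endpoints (-4, -1) and (8, 5):
    slope m = (5 − (-1)) / (8 − (-4)) = 1/2,
    intercept c = (-1) − m·(-4) = 1.
Extremal: y(x) = (1/2) x + 1.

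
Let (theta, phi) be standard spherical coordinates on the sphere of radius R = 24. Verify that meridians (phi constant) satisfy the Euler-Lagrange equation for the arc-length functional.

On the sphere of radius R = 24 with spherical coordinates (θ, φ), the induced metric is
    ds^2 = 576(dθ^2 + sin^2(θ) dφ^2).
Using θ as the parameter, the arc-length functional becomes
    J[φ] = ∫ 24 sqrt(1 + sin^2(θ) (dφ/dθ)^2) dθ.
So L = 24 sqrt(1 + sin^2(θ) φ'^2). Compute
    ∂L/∂φ = 0  (L has no explicit φ dependence),
    ∂L/∂φ' = 24 sin^2(θ) φ' / sqrt(1 + sin^2(θ) φ'^2).
For the candidate φ(θ) = c (constant), φ' = 0, so ∂L/∂φ' evaluated along the candidate vanishes, and ∂L/∂φ is identically zero. Hence
    d/dθ(∂L/∂φ') − ∂L/∂φ = 0
is satisfied. Therefore meridians φ = const are extremals of arc length — they are geodesics on the sphere.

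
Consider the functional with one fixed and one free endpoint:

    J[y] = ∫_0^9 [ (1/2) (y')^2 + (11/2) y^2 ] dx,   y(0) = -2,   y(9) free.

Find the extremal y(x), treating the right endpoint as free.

The Lagrangian L = (1/2) (y')^2 + (11/2) y^2 gives
    ∂L/∂y = 11 y,   ∂L/∂y' = y'.
Euler-Lagrange: y'' − 11 y = 0.
With k = sqrt(11), the general solution is
    y(x) = A cosh(sqrt(11) x) + B sinh(sqrt(11) x).
Fixed left endpoint y(0) = -2 ⇒ A = -2.
The right endpoint x = 9 is free, so the natural (transversality) condition is ∂L/∂y' |_{x=9} = 0, i.e. y'(9) = 0.
Compute y'(x) = A k sinh(k x) + B k cosh(k x), so
    y'(9) = A k sinh(k·9) + B k cosh(k·9) = 0
    ⇒ B = −A tanh(k·9) = 2 tanh(sqrt(11)·9).
Therefore the extremal is
    y(x) = −2 cosh(sqrt(11) x) + 2 tanh(sqrt(11)·9) sinh(sqrt(11) x).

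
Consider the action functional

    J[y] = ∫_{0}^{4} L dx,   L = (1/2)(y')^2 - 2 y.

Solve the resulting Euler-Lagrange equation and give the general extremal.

The Lagrangian is L = (1/2)(y')^2 - 2 y.
∂L/∂y = -2.
∂L/∂y' = y'.
The Euler-Lagrange equation d/dx(∂L/∂y') − ∂L/∂y = 0 becomes:
    y'' + 2 = 0
General solution: y(x) = -x^2 + A x + B, where A and B are arbitrary constants fixed by the endpoint conditions.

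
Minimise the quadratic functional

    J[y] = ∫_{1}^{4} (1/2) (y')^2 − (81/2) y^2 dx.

The Lagrangian is L = (1/2) (y')^2 − (81/2) y^2.
Compute ∂L/∂y = -81y, ∂L/∂y' = y'.
The Euler-Lagrange equation d/dx(∂L/∂y') − ∂L/∂y = 0 reduces to
    y'' + 81 y = 0.
Its general solution is
    y(x) = A sin(9x) + B cos(9x),
with A, B fixed by the endpoint conditions.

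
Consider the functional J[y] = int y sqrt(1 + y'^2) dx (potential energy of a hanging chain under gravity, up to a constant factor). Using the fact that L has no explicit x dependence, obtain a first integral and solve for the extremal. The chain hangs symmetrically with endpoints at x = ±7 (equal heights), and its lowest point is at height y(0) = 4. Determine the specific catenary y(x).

The Lagrangian L(y, y') = y sqrt(1 + y'^2) has no explicit x dependence, so the Beltrami identity applies:
    L − y' ∂L/∂y' = C.
Compute ∂L/∂y' = y · y' / sqrt(1 + y'^2). Then
    L − y' ∂L/∂y'
    = y sqrt(1 + y'^2) − y · y'^2 / sqrt(1 + y'^2)
    = y (1 + y'^2 − y'^2) / sqrt(1 + y'^2)
    = y / sqrt(1 + y'^2) = C.
Squaring gives y^2 = C^2 (1 + y'^2), i.e.
    y'^2 = y^2 / C^2 − 1.
Separating variables,
    dy / sqrt(y^2 − C^2) = dx / C,
and integrating gives arccosh(y / C) = (x − a)/C, so
    y(x) = C cosh((x − a)/C),
the catenary. The constants C and a are fixed by the two endpoint conditions (and, for the hanging-chain problem, the length constraint selects C).
Now fit the given data. The endpoints x = ±7 are symmetric at equal height, so the catenary is even about its minimum: a = 0 and y(x) = C cosh(x/C). The lowest point is y(0) = C cosh(0) = C, and we are told y(0) = 4, so C = 4. Therefore
    y(x) = 4 cosh(x/4),
and at the endpoints
    y(±7) = 4 cosh(7/4).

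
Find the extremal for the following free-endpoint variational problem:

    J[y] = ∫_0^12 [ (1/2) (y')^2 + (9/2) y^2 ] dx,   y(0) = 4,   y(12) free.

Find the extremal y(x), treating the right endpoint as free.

The Lagrangian L = (1/2) (y')^2 + (9/2) y^2 gives
    ∂L/∂y = 9 y,   ∂L/∂y' = y'.
Euler-Lagrange: y'' − 9 y = 0.
With k = 3, the general solution is
    y(x) = A cosh(3 x) + B sinh(3 x).
Fixed left endpoint y(0) = 4 ⇒ A = 4.
The right endpoint x = 12 is free, so the natural (transversality) condition is ∂L/∂y' |_{x=12} = 0, i.e. y'(12) = 0.
Compute y'(x) = A k sinh(k x) + B k cosh(k x), so
    y'(12) = A k sinh(k·12) + B k cosh(k·12) = 0
    ⇒ B = −A tanh(k·12) = − 4 tanh(3·12).
Therefore the extremal is
    y(x) = 4 cosh(3 x) − 4 tanh(3·12) sinh(3 x).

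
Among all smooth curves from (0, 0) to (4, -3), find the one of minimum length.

Arc-length functional: J[y] = ∫ sqrt(1 + (y')^2) dx.
Lagrangian L = sqrt(1 + (y')^2) has no explicit y dependence, so ∂L/∂y = 0 and the Euler-Lagrange equation gives
    d/dx( y' / sqrt(1 + (y')^2) ) = 0  ⇒  y' / sqrt(1 + (y')^2) = const.
Hence y' is constant, so y(x) is affine.
Fitting the endpoints (0, 0) and (4, -3):
    slope m = ((-3) − 0) / (4 − 0) = -3/4,
    intercept c = 0 − m·0 = 0.
Extremal: y(x) = (-3/4) x.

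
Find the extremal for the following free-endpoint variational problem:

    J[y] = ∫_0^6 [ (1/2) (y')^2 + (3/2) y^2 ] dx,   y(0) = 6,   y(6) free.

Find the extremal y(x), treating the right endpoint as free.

The Lagrangian L = (1/2) (y')^2 + (3/2) y^2 gives
    ∂L/∂y = 3 y,   ∂L/∂y' = y'.
Euler-Lagrange: y'' − 3 y = 0.
With k = sqrt(3), the general solution is
    y(x) = A cosh(sqrt(3) x) + B sinh(sqrt(3) x).
Fixed left endpoint y(0) = 6 ⇒ A = 6.
The right endpoint x = 6 is free, so the natural (transversality) condition is ∂L/∂y' |_{x=6} = 0, i.e. y'(6) = 0.
Compute y'(x) = A k sinh(k x) + B k cosh(k x), so
    y'(6) = A k sinh(k·6) + B k cosh(k·6) = 0
    ⇒ B = −A tanh(k·6) = − 6 tanh(sqrt(3)·6).
Therefore the extremal is
    y(x) = 6 cosh(sqrt(3) x) − 6 tanh(sqrt(3)·6) sinh(sqrt(3) x).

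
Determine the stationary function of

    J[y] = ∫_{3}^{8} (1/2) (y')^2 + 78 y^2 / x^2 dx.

The Lagrangian is L = (1/2) (y')^2 + 78 y^2 / x^2.
Compute ∂L/∂y = 156y/x^2, ∂L/∂y' = y'.
The Euler-Lagrange equation d/dx(∂L/∂y') − ∂L/∂y = 0 reduces to
    y'' − 156/x^2 · y = 0  (x > 0).
Its general solution is
    y(x) = A x^13 + B x^(-12),
with A, B fixed by the endpoint conditions.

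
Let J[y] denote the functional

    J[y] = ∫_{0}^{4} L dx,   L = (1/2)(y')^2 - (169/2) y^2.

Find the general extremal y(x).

The Lagrangian is L = (1/2)(y')^2 - (169/2) y^2.
∂L/∂y = -169y.
∂L/∂y' = y'.
The Euler-Lagrange equation d/dx(∂L/∂y') − ∂L/∂y = 0 becomes:
    y'' + 169 y = 0
General solution: y(x) = A sin(13x) + B cos(13x), where A and B are arbitrary constants fixed by the endpoint conditions.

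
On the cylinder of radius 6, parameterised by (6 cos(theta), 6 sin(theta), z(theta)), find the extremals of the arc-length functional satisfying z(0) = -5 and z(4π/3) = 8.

Parameterise the cylinder of radius R = 6 as
    r(θ) = (6 cos θ, 6 sin θ, z(θ)).
The arc-length element is
    ds = sqrt(36 + (dz/dθ)^2) dθ,
so the Lagrangian is L = sqrt(36 + z'^2).
L depends on z' only, not on z or θ, so ∂L/∂z = 0 and
    ∂L/∂z' = z' / sqrt(36 + z'^2).
The Euler-Lagrange equation gives
    d/dθ( z' / sqrt(36 + z'^2) ) = 0,
so z' is constant. Integrating once:
    z(θ) = a θ + b,
a helix on the cylinder (a straight line when the cylinder is unrolled). The constants a, b are determined by the endpoint conditions.
With endpoint conditions z(0) = -5 and z(4π/3) = 8: from z(0) = b we get b = -5, and a·4π/3 + -5 = 8 gives a = 39/(4π), so
    z(θ) = (39/(4π)) θ − 5.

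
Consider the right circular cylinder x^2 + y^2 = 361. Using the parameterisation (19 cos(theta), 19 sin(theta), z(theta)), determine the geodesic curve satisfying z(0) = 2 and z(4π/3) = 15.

Parameterise the cylinder of radius R = 19 as
    r(θ) = (19 cos θ, 19 sin θ, z(θ)).
The arc-length element is
    ds = sqrt(361 + (dz/dθ)^2) dθ,
so the Lagrangian is L = sqrt(361 + z'^2).
L depends on z' only, not on z or θ, so ∂L/∂z = 0 and
    ∂L/∂z' = z' / sqrt(361 + z'^2).
The Euler-Lagrange equation gives
    d/dθ( z' / sqrt(361 + z'^2) ) = 0,
so z' is constant. Integrating once:
    z(θ) = a θ + b,
a helix on the cylinder (a straight line when the cylinder is unrolled). The constants a, b are determined by the endpoint conditions.
With endpoint conditions z(0) = 2 and z(4π/3) = 15: from z(0) = b we get b = 2, and a·4π/3 + 2 = 15 gives a = 39/(4π), so
    z(θ) = (39/(4π)) θ + 2.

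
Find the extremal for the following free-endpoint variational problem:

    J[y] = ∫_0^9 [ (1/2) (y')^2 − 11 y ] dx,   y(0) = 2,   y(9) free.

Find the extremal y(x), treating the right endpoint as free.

The Lagrangian L = (1/2) (y')^2 − 11 y gives
    ∂L/∂y = −11,   ∂L/∂y' = y'.
Euler-Lagrange: d/dx(y') − (−11) = 0, i.e. y'' + 11 = 0, so
    y(x) = −(11/2) x^2 + C1 x + C2.
Fixed left endpoint y(0) = 2 ⇒ C2 = 2.
The right endpoint x = 9 is free, so the natural (transversality) condition is ∂L/∂y' |_{x=9} = 0, i.e. y'(9) = 0.
Compute y'(x) = −11 x + C1, so y'(9) = −99 + C1 = 0 ⇒ C1 = 99.
Therefore the extremal is
    y(x) = −(11/2) x^2 + 99 x + 2.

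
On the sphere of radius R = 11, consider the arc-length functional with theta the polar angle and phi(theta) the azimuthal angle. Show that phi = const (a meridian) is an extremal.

On the sphere of radius R = 11 with spherical coordinates (θ, φ), the induced metric is
    ds^2 = 121(dθ^2 + sin^2(θ) dφ^2).
Using θ as the parameter, the arc-length functional becomes
    J[φ] = ∫ 11 sqrt(1 + sin^2(θ) (dφ/dθ)^2) dθ.
So L = 11 sqrt(1 + sin^2(θ) φ'^2). Compute
    ∂L/∂φ = 0  (L has no explicit φ dependence),
    ∂L/∂φ' = 11 sin^2(θ) φ' / sqrt(1 + sin^2(θ) φ'^2).
For the candidate φ(θ) = c (constant), φ' = 0, so ∂L/∂φ' evaluated along the candidate vanishes, and ∂L/∂φ is identically zero. Hence
    d/dθ(∂L/∂φ') − ∂L/∂φ = 0
is satisfied. Therefore meridians φ = const are extremals of arc length — they are geodesics on the sphere.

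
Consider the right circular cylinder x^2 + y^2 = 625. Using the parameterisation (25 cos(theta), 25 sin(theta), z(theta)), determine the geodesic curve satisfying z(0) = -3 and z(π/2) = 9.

Parameterise the cylinder of radius R = 25 as
    r(θ) = (25 cos θ, 25 sin θ, z(θ)).
The arc-length element is
    ds = sqrt(625 + (dz/dθ)^2) dθ,
so the Lagrangian is L = sqrt(625 + z'^2).
L depends on z' only, not on z or θ, so ∂L/∂z = 0 and
    ∂L/∂z' = z' / sqrt(625 + z'^2).
The Euler-Lagrange equation gives
    d/dθ( z' / sqrt(625 + z'^2) ) = 0,
so z' is constant. Integrating once:
    z(θ) = a θ + b,
a helix on the cylinder (a straight line when the cylinder is unrolled). The constants a, b are determined by the endpoint conditions.
With endpoint conditions z(0) = -3 and z(π/2) = 9: from z(0) = b we get b = -3, and a·π/2 + -3 = 9 gives a = 24/π, so
    z(θ) = (24/π) θ − 3.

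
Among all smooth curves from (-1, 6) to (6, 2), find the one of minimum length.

Arc-length functional: J[y] = ∫ sqrt(1 + (y')^2) dx.
Lagrangian L = sqrt(1 + (y')^2) has no explicit y dependence, so ∂L/∂y = 0 and the Euler-Lagrange equation gives
    d/dx( y' / sqrt(1 + (y')^2) ) = 0  ⇒  y' / sqrt(1 + (y')^2) = const.
Hence y' is constant, so y(x) is affine.
Fitting the endpoints (-1, 6) and (6, 2):
    slope m = (2 − 6) / (6 − (-1)) = -4/7,
    intercept c = 6 − m·(-1) = 38/7.
Extremal: y(x) = (-4/7) x + 38/7.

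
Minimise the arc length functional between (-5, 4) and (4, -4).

Arc-length functional: J[y] = ∫ sqrt(1 + (y')^2) dx.
Lagrangian L = sqrt(1 + (y')^2) has no explicit y dependence, so ∂L/∂y = 0 and the Euler-Lagrange equation gives
    d/dx( y' / sqrt(1 + (y')^2) ) = 0  ⇒  y' / sqrt(1 + (y')^2) = const.
Hence y' is constant, so y(x) is affine.
Fitting the endpoints (-5, 4) and (4, -4):
    slope m = ((-4) − 4) / (4 − (-5)) = -8/9,
    intercept c = 4 − m·(-5) = -4/9.
Extremal: y(x) = (-8/9) x - 4/9.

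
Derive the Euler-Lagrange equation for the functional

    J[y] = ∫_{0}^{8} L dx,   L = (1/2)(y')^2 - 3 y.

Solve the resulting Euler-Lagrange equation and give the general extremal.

The Lagrangian is L = (1/2)(y')^2 - 3 y.
∂L/∂y = -3.
∂L/∂y' = y'.
The Euler-Lagrange equation d/dx(∂L/∂y') − ∂L/∂y = 0 becomes:
    y'' + 3 = 0
General solution: y(x) = -(3/2) x^2 + A x + B, where A and B are arbitrary constants fixed by the endpoint conditions.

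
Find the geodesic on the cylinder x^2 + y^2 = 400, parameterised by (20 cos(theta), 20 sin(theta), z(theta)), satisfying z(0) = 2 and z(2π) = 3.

Parameterise the cylinder of radius R = 20 as
    r(θ) = (20 cos θ, 20 sin θ, z(θ)).
The arc-length element is
    ds = sqrt(400 + (dz/dθ)^2) dθ,
so the Lagrangian is L = sqrt(400 + z'^2).
L depends on z' only, not on z or θ, so ∂L/∂z = 0 and
    ∂L/∂z' = z' / sqrt(400 + z'^2).
The Euler-Lagrange equation gives
    d/dθ( z' / sqrt(400 + z'^2) ) = 0,
so z' is constant. Integrating once:
    z(θ) = a θ + b,
a helix on the cylinder (a straight line when the cylinder is unrolled). The constants a, b are determined by the endpoint conditions.
With endpoint conditions z(0) = 2 and z(2π) = 3: from z(0) = b we get b = 2, and a·2π + 2 = 3 gives a = 1/(2π), so
    z(θ) = (1/(2π)) θ + 2.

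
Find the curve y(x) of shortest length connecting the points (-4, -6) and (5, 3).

Arc-length functional: J[y] = ∫ sqrt(1 + (y')^2) dx.
Lagrangian L = sqrt(1 + (y')^2) has no explicit y dependence, so ∂L/∂y = 0 and the Euler-Lagrange equation gives
    d/dx( y' / sqrt(1 + (y')^2) ) = 0  ⇒  y' / sqrt(1 + (y')^2) = const.
Hence y' is constant, so y(x) is affine.
Fitting the endpoints (-4, -6) and (5, 3):
    slope m = (3 − (-6)) / (5 − (-4)) = 1,
    intercept c = (-6) − m·(-4) = -2.
Extremal: y(x) = x - 2.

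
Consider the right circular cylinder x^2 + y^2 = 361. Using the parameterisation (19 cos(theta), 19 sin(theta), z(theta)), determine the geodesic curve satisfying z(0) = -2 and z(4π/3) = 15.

Parameterise the cylinder of radius R = 19 as
    r(θ) = (19 cos θ, 19 sin θ, z(θ)).
The arc-length element is
    ds = sqrt(361 + (dz/dθ)^2) dθ,
so the Lagrangian is L = sqrt(361 + z'^2).
L depends on z' only, not on z or θ, so ∂L/∂z = 0 and
    ∂L/∂z' = z' / sqrt(361 + z'^2).
The Euler-Lagrange equation gives
    d/dθ( z' / sqrt(361 + z'^2) ) = 0,
so z' is constant. Integrating once:
    z(θ) = a θ + b,
a helix on the cylinder (a straight line when the cylinder is unrolled). The constants a, b are determined by the endpoint conditions.
With endpoint conditions z(0) = -2 and z(4π/3) = 15: from z(0) = b we get b = -2, and a·4π/3 + -2 = 15 gives a = 51/(4π), so
    z(θ) = (51/(4π)) θ − 2.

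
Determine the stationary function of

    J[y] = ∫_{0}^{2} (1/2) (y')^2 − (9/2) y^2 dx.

The Lagrangian is L = (1/2) (y')^2 − (9/2) y^2.
Compute ∂L/∂y = -9y, ∂L/∂y' = y'.
The Euler-Lagrange equation d/dx(∂L/∂y') − ∂L/∂y = 0 reduces to
    y'' + 9 y = 0.
Its general solution is
    y(x) = A sin(3x) + B cos(3x),
with A, B fixed by the endpoint conditions.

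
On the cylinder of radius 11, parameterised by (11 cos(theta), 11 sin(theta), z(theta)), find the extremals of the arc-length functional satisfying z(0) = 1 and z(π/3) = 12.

Parameterise the cylinder of radius R = 11 as
    r(θ) = (11 cos θ, 11 sin θ, z(θ)).
The arc-length element is
    ds = sqrt(121 + (dz/dθ)^2) dθ,
so the Lagrangian is L = sqrt(121 + z'^2).
L depends on z' only, not on z or θ, so ∂L/∂z = 0 and
    ∂L/∂z' = z' / sqrt(121 + z'^2).
The Euler-Lagrange equation gives
    d/dθ( z' / sqrt(121 + z'^2) ) = 0,
so z' is constant. Integrating once:
    z(θ) = a θ + b,
a helix on the cylinder (a straight line when the cylinder is unrolled). The constants a, b are determined by the endpoint conditions.
With endpoint conditions z(0) = 1 and z(π/3) = 12: from z(0) = b we get b = 1, and a·π/3 + 1 = 12 gives a = 33/π, so
    z(θ) = (33/π) θ + 1.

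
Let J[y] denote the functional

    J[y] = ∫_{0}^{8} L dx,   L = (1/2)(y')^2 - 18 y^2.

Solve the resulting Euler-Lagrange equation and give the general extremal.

The Lagrangian is L = (1/2)(y')^2 - 18 y^2.
∂L/∂y = -36y.
∂L/∂y' = y'.
The Euler-Lagrange equation d/dx(∂L/∂y') − ∂L/∂y = 0 becomes:
    y'' + 36 y = 0
General solution: y(x) = A sin(6x) + B cos(6x), where A and B are arbitrary constants fixed by the endpoint conditions.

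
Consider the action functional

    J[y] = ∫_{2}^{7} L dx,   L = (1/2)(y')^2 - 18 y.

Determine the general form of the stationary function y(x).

The Lagrangian is L = (1/2)(y')^2 - 18 y.
∂L/∂y = -18.
∂L/∂y' = y'.
The Euler-Lagrange equation d/dx(∂L/∂y') − ∂L/∂y = 0 becomes:
    y'' + 18 = 0
General solution: y(x) = -9 x^2 + A x + B, where A and B are arbitrary constants fixed by the endpoint conditions.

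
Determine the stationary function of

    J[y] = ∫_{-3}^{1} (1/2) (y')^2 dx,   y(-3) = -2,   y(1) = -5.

The Lagrangian is L = (1/2) (y')^2.
Compute ∂L/∂y = 0, ∂L/∂y' = y'.
The Euler-Lagrange equation d/dx(∂L/∂y') − ∂L/∂y = 0 reduces to
    y'' = 0.
Its general solution is
    y(x) = A x + B,
with A, B fixed by the endpoint conditions.
Applying the endpoint conditions y(-3) = -2 and y(1) = -5: solve A·-3 + B = -2 and A·1 + B = -5. Subtracting gives A(1 − -3) = -5 − -2, so A = -3/4, and B = -2 − A·-3 = -17/4. Therefore
    y(x) = (-3/4) x - 17/4.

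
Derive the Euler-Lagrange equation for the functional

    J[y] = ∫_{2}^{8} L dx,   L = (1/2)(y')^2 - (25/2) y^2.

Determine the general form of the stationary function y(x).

The Lagrangian is L = (1/2)(y')^2 - (25/2) y^2.
∂L/∂y = -25y.
∂L/∂y' = y'.
The Euler-Lagrange equation d/dx(∂L/∂y') − ∂L/∂y = 0 becomes:
    y'' + 25 y = 0
General solution: y(x) = A sin(5x) + B cos(5x), where A and B are arbitrary constants fixed by the endpoint conditions.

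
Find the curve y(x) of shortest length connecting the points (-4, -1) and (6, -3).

Arc-length functional: J[y] = ∫ sqrt(1 + (y')^2) dx.
Lagrangian L = sqrt(1 + (y')^2) has no explicit y dependence, so ∂L/∂y = 0 and the Euler-Lagrange equation gives
    d/dx( y' / sqrt(1 + (y')^2) ) = 0  ⇒  y' / sqrt(1 + (y')^2) = const.
Hence y' is constant, so y(x) is affine.
Fitting the endpoints (-4, -1) and (6, -3):
    slope m = ((-3) − (-1)) / (6 − (-4)) = -1/5,
    intercept c = (-1) − m·(-4) = -9/5.
Extremal: y(x) = (-1/5) x - 9/5.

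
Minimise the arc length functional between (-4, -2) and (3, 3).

Arc-length functional: J[y] = ∫ sqrt(1 + (y')^2) dx.
Lagrangian L = sqrt(1 + (y')^2) has no explicit y dependence, so ∂L/∂y = 0 and the Euler-Lagrange equation gives
    d/dx( y' / sqrt(1 + (y')^2) ) = 0  ⇒  y' / sqrt(1 + (y')^2) = const.
Hence y' is constant, so y(x) is affine.
Fitting the endpoints (-4, -2) and (3, 3):
    slope m = (3 − (-2)) / (3 − (-4)) = 5/7,
    intercept c = (-2) − m·(-4) = 6/7.
Extremal: y(x) = (5/7) x + 6/7.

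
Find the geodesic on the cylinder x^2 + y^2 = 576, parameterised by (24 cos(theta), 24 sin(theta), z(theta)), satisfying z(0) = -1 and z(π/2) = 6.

Parameterise the cylinder of radius R = 24 as
    r(θ) = (24 cos θ, 24 sin θ, z(θ)).
The arc-length element is
    ds = sqrt(576 + (dz/dθ)^2) dθ,
so the Lagrangian is L = sqrt(576 + z'^2).
L depends on z' only, not on z or θ, so ∂L/∂z = 0 and
    ∂L/∂z' = z' / sqrt(576 + z'^2).
The Euler-Lagrange equation gives
    d/dθ( z' / sqrt(576 + z'^2) ) = 0,
so z' is constant. Integrating once:
    z(θ) = a θ + b,
a helix on the cylinder (a straight line when the cylinder is unrolled). The constants a, b are determined by the endpoint conditions.
With endpoint conditions z(0) = -1 and z(π/2) = 6: from z(0) = b we get b = -1, and a·π/2 + -1 = 6 gives a = 14/π, so
    z(θ) = (14/π) θ − 1.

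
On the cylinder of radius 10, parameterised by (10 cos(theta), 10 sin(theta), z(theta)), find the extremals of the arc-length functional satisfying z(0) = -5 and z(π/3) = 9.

Parameterise the cylinder of radius R = 10 as
    r(θ) = (10 cos θ, 10 sin θ, z(θ)).
The arc-length element is
    ds = sqrt(100 + (dz/dθ)^2) dθ,
so the Lagrangian is L = sqrt(100 + z'^2).
L depends on z' only, not on z or θ, so ∂L/∂z = 0 and
    ∂L/∂z' = z' / sqrt(100 + z'^2).
The Euler-Lagrange equation gives
    d/dθ( z' / sqrt(100 + z'^2) ) = 0,
so z' is constant. Integrating once:
    z(θ) = a θ + b,
a helix on the cylinder (a straight line when the cylinder is unrolled). The constants a, b are determined by the endpoint conditions.
With endpoint conditions z(0) = -5 and z(π/3) = 9: from z(0) = b we get b = -5, and a·π/3 + -5 = 9 gives a = 42/π, so
    z(θ) = (42/π) θ − 5.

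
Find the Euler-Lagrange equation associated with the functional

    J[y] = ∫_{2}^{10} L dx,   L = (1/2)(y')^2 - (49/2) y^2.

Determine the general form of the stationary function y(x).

The Lagrangian is L = (1/2)(y')^2 - (49/2) y^2.
∂L/∂y = -49y.
∂L/∂y' = y'.
The Euler-Lagrange equation d/dx(∂L/∂y') − ∂L/∂y = 0 becomes:
    y'' + 49 y = 0
General solution: y(x) = A sin(7x) + B cos(7x), where A and B are arbitrary constants fixed by the endpoint conditions.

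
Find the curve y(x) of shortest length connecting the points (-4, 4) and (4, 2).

Arc-length functional: J[y] = ∫ sqrt(1 + (y')^2) dx.
Lagrangian L = sqrt(1 + (y')^2) has no explicit y dependence, so ∂L/∂y = 0 and the Euler-Lagrange equation gives
    d/dx( y' / sqrt(1 + (y')^2) ) = 0  ⇒  y' / sqrt(1 + (y')^2) = const.
Hence y' is constant, so y(x) is affine.
Fitting the endpoints (-4, 4) and (4, 2):
    slope m = (2 − 4) / (4 − (-4)) = -1/4,
    intercept c = 4 − m·(-4) = 3.
Extremal: y(x) = (-1/4) x + 3.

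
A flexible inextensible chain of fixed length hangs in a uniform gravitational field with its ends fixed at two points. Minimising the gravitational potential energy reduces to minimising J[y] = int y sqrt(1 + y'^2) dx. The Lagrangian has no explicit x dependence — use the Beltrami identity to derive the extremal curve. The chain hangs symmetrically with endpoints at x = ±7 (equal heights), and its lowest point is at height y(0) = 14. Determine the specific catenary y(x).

The Lagrangian L(y, y') = y sqrt(1 + y'^2) has no explicit x dependence, so the Beltrami identity applies:
    L − y' ∂L/∂y' = C.
Compute ∂L/∂y' = y · y' / sqrt(1 + y'^2). Then
    L − y' ∂L/∂y'
    = y sqrt(1 + y'^2) − y · y'^2 / sqrt(1 + y'^2)
    = y (1 + y'^2 − y'^2) / sqrt(1 + y'^2)
    = y / sqrt(1 + y'^2) = C.
Squaring gives y^2 = C^2 (1 + y'^2), i.e.
    y'^2 = y^2 / C^2 − 1.
Separating variables,
    dy / sqrt(y^2 − C^2) = dx / C,
and integrating gives arccosh(y / C) = (x − a)/C, so
    y(x) = C cosh((x − a)/C),
the catenary. The constants C and a are fixed by the two endpoint conditions (and, for the hanging-chain problem, the length constraint selects C).
Now fit the given data. The endpoints x = ±7 are symmetric at equal height, so the catenary is even about its minimum: a = 0 and y(x) = C cosh(x/C). The lowest point is y(0) = C cosh(0) = C, and we are told y(0) = 14, so C = 14. Therefore
    y(x) = 14 cosh(x/14),
and at the endpoints
    y(±7) = 14 cosh(7/14).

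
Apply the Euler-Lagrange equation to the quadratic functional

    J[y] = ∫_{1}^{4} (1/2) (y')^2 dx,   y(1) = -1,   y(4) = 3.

The Lagrangian is L = (1/2) (y')^2.
Compute ∂L/∂y = 0, ∂L/∂y' = y'.
The Euler-Lagrange equation d/dx(∂L/∂y') − ∂L/∂y = 0 reduces to
    y'' = 0.
Its general solution is
    y(x) = A x + B,
with A, B fixed by the endpoint conditions.
Applying the endpoint conditions y(1) = -1 and y(4) = 3: solve A·1 + B = -1 and A·4 + B = 3. Subtracting gives A(4 − 1) = 3 − -1, so A = 4/3, and B = -1 − A·1 = -7/3. Therefore
    y(x) = (4/3) x - 7/3.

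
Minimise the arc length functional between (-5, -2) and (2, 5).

Arc-length functional: J[y] = ∫ sqrt(1 + (y')^2) dx.
Lagrangian L = sqrt(1 + (y')^2) has no explicit y dependence, so ∂L/∂y = 0 and the Euler-Lagrange equation gives
    d/dx( y' / sqrt(1 + (y')^2) ) = 0  ⇒  y' / sqrt(1 + (y')^2) = const.
Hence y' is constant, so y(x) is affine.
Fitting the endpoints (-5, -2) and (2, 5):
    slope m = (5 − (-2)) / (2 − (-5)) = 1,
    intercept c = (-2) − m·(-5) = 3.
Extremal: y(x) = x + 3.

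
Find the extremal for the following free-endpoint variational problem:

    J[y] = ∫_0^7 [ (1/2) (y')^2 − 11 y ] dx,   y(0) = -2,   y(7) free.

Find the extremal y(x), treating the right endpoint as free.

The Lagrangian L = (1/2) (y')^2 − 11 y gives
    ∂L/∂y = −11,   ∂L/∂y' = y'.
Euler-Lagrange: d/dx(y') − (−11) = 0, i.e. y'' + 11 = 0, so
    y(x) = −(11/2) x^2 + C1 x + C2.
Fixed left endpoint y(0) = -2 ⇒ C2 = -2.
The right endpoint x = 7 is free, so the natural (transversality) condition is ∂L/∂y' |_{x=7} = 0, i.e. y'(7) = 0.
Compute y'(x) = −11 x + C1, so y'(7) = −77 + C1 = 0 ⇒ C1 = 77.
Therefore the extremal is
    y(x) = −(11/2) x^2 + 77 x − 2.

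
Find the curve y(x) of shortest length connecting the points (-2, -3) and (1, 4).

Arc-length functional: J[y] = ∫ sqrt(1 + (y')^2) dx.
Lagrangian L = sqrt(1 + (y')^2) has no explicit y dependence, so ∂L/∂y = 0 and the Euler-Lagrange equation gives
    d/dx( y' / sqrt(1 + (y')^2) ) = 0  ⇒  y' / sqrt(1 + (y')^2) = const.
Hence y' is constant, so y(x) is affine.
Fitting the endpoints (-2, -3) and (1, 4):
    slope m = (4 − (-3)) / (1 − (-2)) = 7/3,
    intercept c = (-3) − m·(-2) = 5/3.
Extremal: y(x) = (7/3) x + 5/3.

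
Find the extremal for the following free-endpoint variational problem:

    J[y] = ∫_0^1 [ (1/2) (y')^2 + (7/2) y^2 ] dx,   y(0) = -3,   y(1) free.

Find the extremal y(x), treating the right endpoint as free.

The Lagrangian L = (1/2) (y')^2 + (7/2) y^2 gives
    ∂L/∂y = 7 y,   ∂L/∂y' = y'.
Euler-Lagrange: y'' − 7 y = 0.
With k = sqrt(7), the general solution is
    y(x) = A cosh(sqrt(7) x) + B sinh(sqrt(7) x).
Fixed left endpoint y(0) = -3 ⇒ A = -3.
The right endpoint x = 1 is free, so the natural (transversality) condition is ∂L/∂y' |_{x=1} = 0, i.e. y'(1) = 0.
Compute y'(x) = A k sinh(k x) + B k cosh(k x), so
    y'(1) = A k sinh(k·1) + B k cosh(k·1) = 0
    ⇒ B = −A tanh(k·1) = 3 tanh(sqrt(7)·1).
Therefore the extremal is
    y(x) = −3 cosh(sqrt(7) x) + 3 tanh(sqrt(7)·1) sinh(sqrt(7) x).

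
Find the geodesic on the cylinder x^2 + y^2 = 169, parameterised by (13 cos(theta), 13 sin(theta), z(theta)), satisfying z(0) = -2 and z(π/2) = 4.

Parameterise the cylinder of radius R = 13 as
    r(θ) = (13 cos θ, 13 sin θ, z(θ)).
The arc-length element is
    ds = sqrt(169 + (dz/dθ)^2) dθ,
so the Lagrangian is L = sqrt(169 + z'^2).
L depends on z' only, not on z or θ, so ∂L/∂z = 0 and
    ∂L/∂z' = z' / sqrt(169 + z'^2).
The Euler-Lagrange equation gives
    d/dθ( z' / sqrt(169 + z'^2) ) = 0,
so z' is constant. Integrating once:
    z(θ) = a θ + b,
a helix on the cylinder (a straight line when the cylinder is unrolled). The constants a, b are determined by the endpoint conditions.
With endpoint conditions z(0) = -2 and z(π/2) = 4: from z(0) = b we get b = -2, and a·π/2 + -2 = 4 gives a = 12/π, so
    z(θ) = (12/π) θ − 2.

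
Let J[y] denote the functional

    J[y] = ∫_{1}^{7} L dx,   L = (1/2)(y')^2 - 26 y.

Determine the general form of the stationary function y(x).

The Lagrangian is L = (1/2)(y')^2 - 26 y.
∂L/∂y = -26.
∂L/∂y' = y'.
The Euler-Lagrange equation d/dx(∂L/∂y') − ∂L/∂y = 0 becomes:
    y'' + 26 = 0
General solution: y(x) = -13 x^2 + A x + B, where A and B are arbitrary constants fixed by the endpoint conditions.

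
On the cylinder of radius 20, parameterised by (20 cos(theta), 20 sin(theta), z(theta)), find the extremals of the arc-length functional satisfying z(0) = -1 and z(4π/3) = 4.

Parameterise the cylinder of radius R = 20 as
    r(θ) = (20 cos θ, 20 sin θ, z(θ)).
The arc-length element is
    ds = sqrt(400 + (dz/dθ)^2) dθ,
so the Lagrangian is L = sqrt(400 + z'^2).
L depends on z' only, not on z or θ, so ∂L/∂z = 0 and
    ∂L/∂z' = z' / sqrt(400 + z'^2).
The Euler-Lagrange equation gives
    d/dθ( z' / sqrt(400 + z'^2) ) = 0,
so z' is constant. Integrating once:
    z(θ) = a θ + b,
a helix on the cylinder (a straight line when the cylinder is unrolled). The constants a, b are determined by the endpoint conditions.
With endpoint conditions z(0) = -1 and z(4π/3) = 4: from z(0) = b we get b = -1, and a·4π/3 + -1 = 4 gives a = 15/(4π), so
    z(θ) = (15/(4π)) θ − 1.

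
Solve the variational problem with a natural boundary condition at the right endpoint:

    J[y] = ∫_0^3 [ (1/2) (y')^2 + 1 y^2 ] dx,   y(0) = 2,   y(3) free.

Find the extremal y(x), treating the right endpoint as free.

The Lagrangian L = (1/2) (y')^2 + 1 y^2 gives
    ∂L/∂y = 2 y,   ∂L/∂y' = y'.
Euler-Lagrange: y'' − 2 y = 0.
With k = sqrt(2), the general solution is
    y(x) = A cosh(sqrt(2) x) + B sinh(sqrt(2) x).
Fixed left endpoint y(0) = 2 ⇒ A = 2.
The right endpoint x = 3 is free, so the natural (transversality) condition is ∂L/∂y' |_{x=3} = 0, i.e. y'(3) = 0.
Compute y'(x) = A k sinh(k x) + B k cosh(k x), so
    y'(3) = A k sinh(k·3) + B k cosh(k·3) = 0
    ⇒ B = −A tanh(k·3) = − 2 tanh(sqrt(2)·3).
Therefore the extremal is
    y(x) = 2 cosh(sqrt(2) x) − 2 tanh(sqrt(2)·3) sinh(sqrt(2) x).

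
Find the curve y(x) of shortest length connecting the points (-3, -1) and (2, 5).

Arc-length functional: J[y] = ∫ sqrt(1 + (y')^2) dx.
Lagrangian L = sqrt(1 + (y')^2) has no explicit y dependence, so ∂L/∂y = 0 and the Euler-Lagrange equation gives
    d/dx( y' / sqrt(1 + (y')^2) ) = 0  ⇒  y' / sqrt(1 + (y')^2) = const.
Hence y' is constant, so y(x) is affine.
Fitting the endpoints (-3, -1) and (2, 5):
    slope m = (5 − (-1)) / (2 − (-3)) = 6/5,
    intercept c = (-1) − m·(-3) = 13/5.
Extremal: y(x) = (6/5) x + 13/5.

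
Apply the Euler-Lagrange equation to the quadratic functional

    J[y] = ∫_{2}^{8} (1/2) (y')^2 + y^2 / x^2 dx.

The Lagrangian is L = (1/2) (y')^2 + y^2 / x^2.
Compute ∂L/∂y = 2y/x^2, ∂L/∂y' = y'.
The Euler-Lagrange equation d/dx(∂L/∂y') − ∂L/∂y = 0 reduces to
    y'' − 2/x^2 · y = 0  (x > 0).
Its general solution is
    y(x) = A x^2 + B / x,
with A, B fixed by the endpoint conditions.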